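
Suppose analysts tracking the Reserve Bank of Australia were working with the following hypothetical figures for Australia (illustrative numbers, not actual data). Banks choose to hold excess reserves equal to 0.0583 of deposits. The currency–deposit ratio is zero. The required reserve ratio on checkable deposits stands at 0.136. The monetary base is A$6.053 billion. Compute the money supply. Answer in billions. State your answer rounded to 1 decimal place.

A$31.2 billion

The money multiplier is m = 1 / (rr + e) = 1 / (0.136 + 0.0583) ≈ 5.1467.
So M = m × MB = 5.1467 × 6.053 ≈ 31.153 billion.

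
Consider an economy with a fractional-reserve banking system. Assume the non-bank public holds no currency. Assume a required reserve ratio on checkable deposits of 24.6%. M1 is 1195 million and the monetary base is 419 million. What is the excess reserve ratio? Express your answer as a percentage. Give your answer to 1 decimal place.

10.5%

Using m = M/MB = 1195/419 ≈ 2.852029. Since m = (1 + c)/(c + rr + e), the denominator satisfies c + rr + e = (1 + c)/m = (1 + 0) / 2.852029 ≈ 0.350628.
With c = 0 and rr = 0.246, the excess reserve ratio is 0.350628 − 0 − 0.246 = 0.104628.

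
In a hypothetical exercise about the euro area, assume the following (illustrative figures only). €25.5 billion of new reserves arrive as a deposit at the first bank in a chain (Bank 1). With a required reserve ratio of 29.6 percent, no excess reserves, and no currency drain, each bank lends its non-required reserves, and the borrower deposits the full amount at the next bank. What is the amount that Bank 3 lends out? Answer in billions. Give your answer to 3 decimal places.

Each bank lends a fraction (1 − rr) = 0.7040 of the deposit it receives, so Bank 3 receives 25.5·0.7040^2 and lends 25.5·0.7040^3 ≈ 8.8973 billion.

€8.897 billion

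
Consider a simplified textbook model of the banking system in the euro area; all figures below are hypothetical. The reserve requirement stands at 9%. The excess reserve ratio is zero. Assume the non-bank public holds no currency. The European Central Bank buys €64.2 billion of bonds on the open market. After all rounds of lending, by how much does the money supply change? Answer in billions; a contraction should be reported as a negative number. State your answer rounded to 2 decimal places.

The simple money multiplier is m = 1/rr = 1/0.09 ≈ 11.11111.
An open-market purchase increases the monetary base by 64.2 billion, so ΔM = m × ΔMB = 11.11111 × 64.2 ≈ 713.3333 billion.

€713.33 billion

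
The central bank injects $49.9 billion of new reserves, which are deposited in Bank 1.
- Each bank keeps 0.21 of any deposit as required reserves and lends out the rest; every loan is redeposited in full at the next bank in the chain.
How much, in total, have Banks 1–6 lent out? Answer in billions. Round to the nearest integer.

Bank i lends (1 − rr)^i of the original deposit: Bank 1 lends 49.9·0.7900 = 39.4210, Bank 2 lends 49.9·0.7900² ≈ 31.1426, and so on.
Summing a geometric series: total = 49.9·[0.7900·(1 − 0.7900^6) / (1 − 0.7900)] ≈ 142.0869 billion.

$142 billion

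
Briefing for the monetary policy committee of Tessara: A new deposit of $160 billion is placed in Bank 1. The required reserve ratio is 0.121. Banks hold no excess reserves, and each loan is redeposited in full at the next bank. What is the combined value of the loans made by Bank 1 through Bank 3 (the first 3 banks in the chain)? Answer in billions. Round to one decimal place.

Bank i lends (1 − rr)^i of the original deposit: Bank 1 lends 160·0.8790 = 140.6400, Bank 2 lends 160·0.8790² ≈ 123.6226, and so on.
Summing a geometric series: total = 160·[0.8790·(1 − 0.8790^3) / (1 − 0.8790)] ≈ 372.9268 billion.

$372.9 billion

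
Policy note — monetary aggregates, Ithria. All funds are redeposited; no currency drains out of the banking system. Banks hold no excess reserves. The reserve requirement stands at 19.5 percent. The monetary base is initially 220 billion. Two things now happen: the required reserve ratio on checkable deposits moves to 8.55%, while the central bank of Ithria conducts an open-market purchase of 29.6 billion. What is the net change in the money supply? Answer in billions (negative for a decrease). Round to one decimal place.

1791.1 billion

Before: m₁ = 1 / (0.195) ≈ 5.12821, MB₁ = 220, so M₁ = 5.12821 × 220 = 1128.2062 billion.
After: m₂ = 1 / (0.0855) ≈ 11.69591, MB₂ = 220 + 29.6 = 249.6, so M₂ = 11.69591 × 249.6 ≈ 2919.2991 billion.
ΔM = M₂ − M₁ = 2919.2991 − 1128.2062 = 1791.0929 billion.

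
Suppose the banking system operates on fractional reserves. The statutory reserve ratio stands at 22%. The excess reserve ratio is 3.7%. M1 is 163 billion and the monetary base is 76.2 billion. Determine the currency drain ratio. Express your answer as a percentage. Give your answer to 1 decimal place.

39.5%

Using m = M/MB = 163/76.2 ≈ 2.139108. From m = (1 + c)/(c + rr + e), rearranging gives 1 + c = m·(c + rr + e), so c·(1 − m) = m·(rr + e) − 1.
Hence c = [m·(rr + e) − 1]/(1 − m) = [2.139108 × (0.22 + 0.037) − 1] / (1 − 2.139108) ≈ 0.395265.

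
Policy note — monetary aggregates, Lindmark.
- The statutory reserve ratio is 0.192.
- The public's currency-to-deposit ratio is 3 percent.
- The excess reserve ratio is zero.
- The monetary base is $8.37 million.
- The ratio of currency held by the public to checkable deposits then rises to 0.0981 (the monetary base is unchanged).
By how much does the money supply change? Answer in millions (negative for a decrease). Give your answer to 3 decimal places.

Initially m₁ = (1 + 0.03) / (0.192 + 0.03) ≈ 4.63964, so M₁ = 4.63964 × 8.37 ≈ 38.8338 million.
After the change m₂ = (1 + 0.0981) / (0.192 + 0.0981) ≈ 3.78525, so M₂ = 3.78525 × 8.37 ≈ 31.6825 million.
ΔM = M₂ − M₁ = 31.6825 − 38.8338 = -7.1513 million.

-7.151 million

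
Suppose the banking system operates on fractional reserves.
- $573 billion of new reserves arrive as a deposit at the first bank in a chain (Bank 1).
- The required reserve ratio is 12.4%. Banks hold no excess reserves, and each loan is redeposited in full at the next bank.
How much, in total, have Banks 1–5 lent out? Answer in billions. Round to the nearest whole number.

$1960 billion

Bank i lends (1 − rr)^i of the original deposit: Bank 1 lends 573·0.8760 = 501.9480, Bank 2 lends 573·0.8760² ≈ 439.7064, and so on.
Summing a geometric series: total = 573·[0.8760·(1 − 0.8760^5) / (1 − 0.8760)] ≈ 1959.8375 billion.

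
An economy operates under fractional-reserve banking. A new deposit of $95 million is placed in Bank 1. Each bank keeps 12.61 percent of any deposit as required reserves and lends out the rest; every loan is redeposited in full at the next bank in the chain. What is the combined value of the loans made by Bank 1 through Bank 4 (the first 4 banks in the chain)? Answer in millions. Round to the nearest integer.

$274 million

Bank i lends (1 − rr)^i of the original deposit: Bank 1 lends 95·0.8739 = 83.0205, Bank 2 lends 95·0.8739² ≈ 72.5516, and so on.
Summing a geometric series: total = 95·[0.8739·(1 − 0.8739^4) / (1 − 0.8739)] ≈ 274.3827 million.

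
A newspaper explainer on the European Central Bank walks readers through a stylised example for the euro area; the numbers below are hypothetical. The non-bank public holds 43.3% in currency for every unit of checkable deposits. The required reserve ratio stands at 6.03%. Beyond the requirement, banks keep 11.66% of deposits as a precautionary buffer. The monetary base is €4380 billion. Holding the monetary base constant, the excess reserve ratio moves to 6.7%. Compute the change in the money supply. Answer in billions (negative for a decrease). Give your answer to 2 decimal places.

€911.01 billion

Initially m₁ = (1 + 0.433) / (0.0603 + 0.1166 + 0.433) ≈ 2.3495655, so M₁ = 2.3495655 × 4380 ≈ 10291.0969 billion.
After the change m₂ = (1 + 0.433) / (0.0603 + 0.067 + 0.433) ≈ 2.5575585, so M₂ = 2.5575585 × 4380 ≈ 11202.1062 billion.
ΔM = M₂ − M₁ = 11202.1062 − 10291.0969 = 911.0093 billion.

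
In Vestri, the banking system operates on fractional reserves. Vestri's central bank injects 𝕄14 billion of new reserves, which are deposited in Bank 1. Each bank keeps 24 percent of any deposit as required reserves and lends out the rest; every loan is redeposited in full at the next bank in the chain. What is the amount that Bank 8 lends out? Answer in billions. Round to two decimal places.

Each bank lends a fraction (1 − rr) = 0.7600 of the deposit it receives, so Bank 8 receives 14·0.7600^7 and lends 14·0.7600^8 ≈ 1.5582 billion.

𝕄1.56 billion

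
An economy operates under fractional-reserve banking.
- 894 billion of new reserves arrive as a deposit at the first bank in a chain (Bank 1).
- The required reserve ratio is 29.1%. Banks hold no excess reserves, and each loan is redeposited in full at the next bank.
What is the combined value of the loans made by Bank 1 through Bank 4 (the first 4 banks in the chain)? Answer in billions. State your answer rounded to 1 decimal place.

1627.8 billion

Bank i lends (1 − rr)^i of the original deposit: Bank 1 lends 894·0.7090 = 633.8460, Bank 2 lends 894·0.7090² ≈ 449.3968, and so on.
Summing a geometric series: total = 894·[0.7090·(1 − 0.7090^4) / (1 − 0.7090)] ≈ 1627.7684 billion.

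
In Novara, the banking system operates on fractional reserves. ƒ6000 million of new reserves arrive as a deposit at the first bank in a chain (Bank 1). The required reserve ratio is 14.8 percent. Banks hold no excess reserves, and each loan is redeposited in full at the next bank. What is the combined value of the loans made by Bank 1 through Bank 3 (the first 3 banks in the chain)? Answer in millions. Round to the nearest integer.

Bank i lends (1 − rr)^i of the original deposit: Bank 1 lends 6000·0.8520 = 5112.0000, Bank 2 lends 6000·0.8520² = 4355.4240, and so on.
Summing a geometric series: total = 6000·[0.8520·(1 − 0.8520^3) / (1 − 0.8520)] ≈ 13178.2452 million.

ƒ13178 million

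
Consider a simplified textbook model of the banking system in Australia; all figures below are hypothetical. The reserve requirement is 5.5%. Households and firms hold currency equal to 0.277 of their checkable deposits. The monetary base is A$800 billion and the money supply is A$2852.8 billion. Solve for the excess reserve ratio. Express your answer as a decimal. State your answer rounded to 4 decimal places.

0.0261

Using m = M/MB = 2852.8/800 = 3.566000. Since m = (1 + c)/(c + rr + e), the denominator satisfies c + rr + e = (1 + c)/m = (1 + 0.277) / 3.566000 ≈ 0.358104.
With c = 0.277 and rr = 0.055, the excess reserve ratio is 0.358104 − 0.277 − 0.055 = 0.026104.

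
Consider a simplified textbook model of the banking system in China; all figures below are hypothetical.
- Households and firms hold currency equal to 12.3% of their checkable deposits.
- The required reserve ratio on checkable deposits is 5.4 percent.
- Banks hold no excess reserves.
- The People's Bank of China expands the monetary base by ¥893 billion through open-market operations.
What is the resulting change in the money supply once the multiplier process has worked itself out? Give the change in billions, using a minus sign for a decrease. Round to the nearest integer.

¥5666 billion

The money multiplier is m = (1 + c) / (rr + c) = (1 + 0.123) / (0.054 + 0.123) ≈ 6.3446.
The purchase adds 893 billion of base, so ΔM = m × ΔMB = 6.3446 × (+893) = 5665.7278 billion.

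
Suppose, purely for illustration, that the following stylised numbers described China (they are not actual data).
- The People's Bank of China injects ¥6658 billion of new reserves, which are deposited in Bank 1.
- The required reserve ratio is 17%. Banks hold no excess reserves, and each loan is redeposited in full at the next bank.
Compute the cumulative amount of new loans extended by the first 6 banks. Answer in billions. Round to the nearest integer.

¥21879 billion

Bank i lends (1 − rr)^i of the original deposit: Bank 1 lends 6658·0.8300 = 5526.1400, Bank 2 lends 6658·0.8300² = 4586.6962, and so on.
Summing a geometric series: total = 6658·[0.8300·(1 − 0.8300^6) / (1 − 0.8300)] ≈ 21878.9513 billion.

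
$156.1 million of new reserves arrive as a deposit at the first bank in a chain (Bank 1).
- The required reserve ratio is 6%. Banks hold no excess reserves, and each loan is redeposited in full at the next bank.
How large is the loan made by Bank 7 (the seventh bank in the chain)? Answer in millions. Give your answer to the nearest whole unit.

$101 million

Each bank lends a fraction (1 − rr) = 0.9400 of the deposit it receives, so Bank 7 receives 156.1·0.9400^6 and lends 156.1·0.9400^7 ≈ 101.2274 million.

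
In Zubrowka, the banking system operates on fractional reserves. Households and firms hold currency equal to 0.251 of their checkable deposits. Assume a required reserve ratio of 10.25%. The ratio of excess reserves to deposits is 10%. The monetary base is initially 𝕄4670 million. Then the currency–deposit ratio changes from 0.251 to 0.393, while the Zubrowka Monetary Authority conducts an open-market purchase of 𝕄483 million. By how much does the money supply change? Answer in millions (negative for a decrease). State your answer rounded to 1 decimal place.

-828.5 million

Before: m₁ = (1 + 0.251) / (0.1025 + 0.1 + 0.251) ≈ 2.758545, MB₁ = 4670, so M₁ = 2.758545 × 4670 ≈ 12882.4051 million.
After: m₂ = (1 + 0.393) / (0.1025 + 0.1 + 0.393) ≈ 2.339211, MB₂ = 4670 + 483 = 5153, so M₂ = 2.339211 × 5153 ≈ 12053.9543 million.
ΔM = M₂ − M₁ = 12053.9543 − 12882.4051 = -828.4508 million.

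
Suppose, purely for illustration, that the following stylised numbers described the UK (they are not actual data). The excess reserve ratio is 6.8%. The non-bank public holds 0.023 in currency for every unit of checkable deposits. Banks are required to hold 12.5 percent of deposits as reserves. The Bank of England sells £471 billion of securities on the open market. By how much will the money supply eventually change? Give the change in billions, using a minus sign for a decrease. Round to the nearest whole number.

-2231 billion

The money multiplier is m = (1 + c) / (rr + e + c) = (1 + 0.023) / (0.125 + 0.068 + 0.023) ≈ 4.7361.
The sale removes 471 billion of base, so ΔM = m × ΔMB = 4.7361 × (−471) = -2230.7031 billion.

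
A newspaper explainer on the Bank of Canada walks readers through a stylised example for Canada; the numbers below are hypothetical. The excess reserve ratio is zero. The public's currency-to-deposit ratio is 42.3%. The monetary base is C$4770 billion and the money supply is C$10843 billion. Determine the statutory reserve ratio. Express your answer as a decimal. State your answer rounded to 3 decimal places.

0.203

Using m = M/MB = 10843/4770 ≈ 2.273166. Since m = (1 + c)/(c + rr + e), the denominator satisfies c + rr + e = (1 + c)/m = (1 + 0.423) / 2.273166 ≈ 0.625999.
With c = 0.423 and e = 0, the statutory reserve ratio is 0.625999 − 0.423 − 0 = 0.202999.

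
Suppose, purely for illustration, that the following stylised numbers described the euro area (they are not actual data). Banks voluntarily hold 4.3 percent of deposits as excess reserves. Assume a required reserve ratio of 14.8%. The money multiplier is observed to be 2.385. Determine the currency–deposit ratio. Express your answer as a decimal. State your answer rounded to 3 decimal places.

Using m = 2.385. From m = (1 + c)/(c + rr + e), rearranging gives 1 + c = m·(c + rr + e), so c·(1 − m) = m·(rr + e) − 1.
Hence c = [m·(rr + e) − 1]/(1 − m) = [2.385 × (0.148 + 0.043) − 1] / (1 − 2.385) ≈ 0.393116.

0.393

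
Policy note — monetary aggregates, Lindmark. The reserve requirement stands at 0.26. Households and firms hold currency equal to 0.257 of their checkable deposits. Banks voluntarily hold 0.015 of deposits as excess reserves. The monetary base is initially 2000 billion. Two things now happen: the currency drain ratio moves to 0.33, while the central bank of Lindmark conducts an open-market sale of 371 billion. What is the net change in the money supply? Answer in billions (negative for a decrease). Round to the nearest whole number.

Before: m₁ = (1 + 0.257) / (0.26 + 0.015 + 0.257) ≈ 2.36278, MB₁ = 2000, so M₁ = 2.36278 × 2000 = 4725.56 billion.
After: m₂ = (1 + 0.33) / (0.26 + 0.015 + 0.33) ≈ 2.19835, MB₂ = 2000 − 371 = 1629, so M₂ = 2.19835 × 1629 ≈ 3581.1121 billion.
ΔM = M₂ − M₁ = 3581.1121 − 4725.56 = -1144.4479 billion.

-1144 billion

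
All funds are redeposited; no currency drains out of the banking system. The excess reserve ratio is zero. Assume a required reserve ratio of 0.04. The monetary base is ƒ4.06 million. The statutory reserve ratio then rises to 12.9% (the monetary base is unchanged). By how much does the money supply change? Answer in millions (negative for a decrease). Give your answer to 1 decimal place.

Initially m₁ = 1 / (0.04) = 25, so M₁ = 25 × 4.06 = 101.5 million.
After the change m₂ = 1 / (0.129) ≈ 7.7519, so M₂ = 7.7519 × 4.06 ≈ 31.4727 million.
ΔM = M₂ − M₁ = 31.4727 − 101.5 = -70.0273 million.

-70.0 million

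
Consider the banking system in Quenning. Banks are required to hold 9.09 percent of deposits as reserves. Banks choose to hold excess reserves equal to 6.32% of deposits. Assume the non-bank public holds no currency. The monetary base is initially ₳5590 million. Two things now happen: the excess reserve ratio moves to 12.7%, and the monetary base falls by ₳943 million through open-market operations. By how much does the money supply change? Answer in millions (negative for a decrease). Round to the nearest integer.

Before: m₁ = 1 / (0.0909 + 0.0632) ≈ 6.48929, MB₁ = 5590, so M₁ = 6.48929 × 5590 = 36275.1311 million.
After: m₂ = 1 / (0.0909 + 0.127) ≈ 4.58926, MB₂ = 5590 − 943 = 4647, so M₂ = 4.58926 × 4647 ≈ 21326.2912 million.
ΔM = M₂ − M₁ = 21326.2912 − 36275.1311 = -14948.8399 million.

-14949 million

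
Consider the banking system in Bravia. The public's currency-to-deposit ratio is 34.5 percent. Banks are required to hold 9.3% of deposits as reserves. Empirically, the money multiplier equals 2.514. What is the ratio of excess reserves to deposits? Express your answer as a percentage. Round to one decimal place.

9.7%

Using m = 2.514. Since m = (1 + c)/(c + rr + e), the denominator satisfies c + rr + e = (1 + c)/m = (1 + 0.345) / 2.514 ≈ 0.535004.
With c = 0.345 and rr = 0.093, the ratio of excess reserves to deposits is 0.535004 − 0.345 − 0.093 = 0.097004.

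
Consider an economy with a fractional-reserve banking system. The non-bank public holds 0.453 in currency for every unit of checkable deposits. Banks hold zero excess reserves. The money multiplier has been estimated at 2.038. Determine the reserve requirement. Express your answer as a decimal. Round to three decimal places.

Using m = 2.038. Since m = (1 + c)/(c + rr + e), the denominator satisfies c + rr + e = (1 + c)/m = (1 + 0.453) / 2.038 ≈ 0.712954.
With c = 0.453 and e = 0, the reserve requirement is 0.712954 − 0.453 − 0 = 0.259954.

0.260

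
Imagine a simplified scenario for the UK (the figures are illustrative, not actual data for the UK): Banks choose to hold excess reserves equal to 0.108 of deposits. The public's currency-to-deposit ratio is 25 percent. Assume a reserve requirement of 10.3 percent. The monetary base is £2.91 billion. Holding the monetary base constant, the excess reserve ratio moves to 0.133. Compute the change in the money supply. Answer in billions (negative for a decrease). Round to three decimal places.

-0.406 billion

Initially m₁ = (1 + 0.25) / (0.103 + 0.108 + 0.25) ≈ 2.71150, so M₁ = 2.71150 × 2.91 ≈ 7.8905 billion.
After the change m₂ = (1 + 0.25) / (0.103 + 0.133 + 0.25) ≈ 2.57202, so M₂ = 2.57202 × 2.91 ≈ 7.4846 billion.
ΔM = M₂ − M₁ = 7.4846 − 7.8905 = -0.4059 billion.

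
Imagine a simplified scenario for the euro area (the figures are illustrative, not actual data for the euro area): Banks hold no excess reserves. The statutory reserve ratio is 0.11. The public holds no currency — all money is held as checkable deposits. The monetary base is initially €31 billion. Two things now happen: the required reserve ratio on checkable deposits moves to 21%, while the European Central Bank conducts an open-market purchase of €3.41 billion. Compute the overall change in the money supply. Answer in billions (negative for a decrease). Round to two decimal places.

Before: m₁ = 1 / (0.11) ≈ 9.09091, MB₁ = 31, so M₁ = 9.09091 × 31 ≈ 281.8182 billion.
After: m₂ = 1 / (0.21) ≈ 4.76190, MB₂ = 31 + 3.41 = 34.41, so M₂ = 4.76190 × 34.41 ≈ 163.857 billion.
ΔM = M₂ − M₁ = 163.857 − 281.8182 = -117.9612 billion.

-117.96 billion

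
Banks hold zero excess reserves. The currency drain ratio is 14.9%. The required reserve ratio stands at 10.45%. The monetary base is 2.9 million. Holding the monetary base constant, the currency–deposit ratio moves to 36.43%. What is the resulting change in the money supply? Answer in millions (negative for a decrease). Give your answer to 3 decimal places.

-4.705 million

Initially m₁ = (1 + 0.149) / (0.1045 + 0.149) ≈ 4.53254, so M₁ = 4.53254 × 2.9 ≈ 13.1444 million.
After the change m₂ = (1 + 0.3643) / (0.1045 + 0.3643) ≈ 2.91020, so M₂ = 2.91020 × 2.9 ≈ 8.4396 million.
ΔM = M₂ − M₁ = 8.4396 − 13.1444 = -4.7048 million.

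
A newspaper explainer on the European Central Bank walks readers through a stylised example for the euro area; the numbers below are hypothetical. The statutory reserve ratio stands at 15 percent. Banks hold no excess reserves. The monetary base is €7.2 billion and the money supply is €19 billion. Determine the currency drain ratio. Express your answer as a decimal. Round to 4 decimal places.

Using m = M/MB = 19/7.2 ≈ 2.638889. From m = (1 + c)/(c + rr + e), rearranging gives 1 + c = m·(c + rr + e), so c·(1 − m) = m·(rr + e) − 1.
Hence c = [m·(rr + e) − 1]/(1 − m) = [2.638889 × (0.15 + 0) − 1] / (1 − 2.638889) ≈ 0.368644.

0.3686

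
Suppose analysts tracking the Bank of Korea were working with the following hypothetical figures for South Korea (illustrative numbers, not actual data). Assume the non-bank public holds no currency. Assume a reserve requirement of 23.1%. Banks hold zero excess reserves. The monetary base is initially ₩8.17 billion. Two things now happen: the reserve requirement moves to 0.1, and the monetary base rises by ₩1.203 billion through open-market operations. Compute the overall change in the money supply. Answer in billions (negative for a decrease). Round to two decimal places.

₩58.36 billion

Before: m₁ = 1 / (0.231) ≈ 4.3290, MB₁ = 8.17, so M₁ = 4.3290 × 8.17 ≈ 35.3679 billion.
After: m₂ = 1 / (0.1) = 10, MB₂ = 8.17 + 1.203 = 9.373, so M₂ = 10 × 9.373 = 93.73 billion.
ΔM = M₂ − M₁ = 93.73 − 35.3679 = 58.3621 billion.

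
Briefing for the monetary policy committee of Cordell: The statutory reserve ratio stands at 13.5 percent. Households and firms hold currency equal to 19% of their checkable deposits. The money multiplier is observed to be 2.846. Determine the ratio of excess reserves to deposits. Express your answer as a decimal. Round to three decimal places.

0.093

Using m = 2.846. Since m = (1 + c)/(c + rr + e), the denominator satisfies c + rr + e = (1 + c)/m = (1 + 0.19) / 2.846 ≈ 0.418131.
With c = 0.19 and rr = 0.135, the ratio of excess reserves to deposits is 0.418131 − 0.19 − 0.135 = 0.093131.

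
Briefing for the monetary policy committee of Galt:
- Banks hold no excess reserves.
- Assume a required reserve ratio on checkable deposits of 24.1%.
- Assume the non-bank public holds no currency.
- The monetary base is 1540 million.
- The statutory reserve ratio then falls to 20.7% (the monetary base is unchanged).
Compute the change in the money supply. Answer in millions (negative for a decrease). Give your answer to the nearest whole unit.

Initially m₁ = 1 / (0.241) ≈ 4.14938, so M₁ = 4.14938 × 1540 = 6390.0452 million.
After the change m₂ = 1 / (0.207) ≈ 4.83092, so M₂ = 4.83092 × 1540 = 7439.6168 million.
ΔM = M₂ − M₁ = 7439.6168 − 6390.0452 = 1049.5716 million.

1050 million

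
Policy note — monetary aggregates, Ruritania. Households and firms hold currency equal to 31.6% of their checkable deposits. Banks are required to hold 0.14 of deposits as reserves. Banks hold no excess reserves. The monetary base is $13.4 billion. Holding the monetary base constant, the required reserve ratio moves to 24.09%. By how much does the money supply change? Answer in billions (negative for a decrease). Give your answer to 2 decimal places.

-7.01 billion

Initially m₁ = (1 + 0.316) / (0.14 + 0.316) ≈ 2.88596, so M₁ = 2.88596 × 13.4 ≈ 38.6719 billion.
After the change m₂ = (1 + 0.316) / (0.2409 + 0.316) ≈ 2.36308, so M₂ = 2.36308 × 13.4 ≈ 31.6653 billion.
ΔM = M₂ − M₁ = 31.6653 − 38.6719 = -7.0066 billion.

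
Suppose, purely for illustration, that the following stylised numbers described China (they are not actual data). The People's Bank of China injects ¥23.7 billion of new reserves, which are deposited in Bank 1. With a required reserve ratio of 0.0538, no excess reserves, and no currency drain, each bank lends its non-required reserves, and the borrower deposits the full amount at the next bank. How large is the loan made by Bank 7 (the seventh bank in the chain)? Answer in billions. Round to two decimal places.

¥16.09 billion

Each bank lends a fraction (1 − rr) = 0.9462 of the deposit it receives, so Bank 7 receives 23.7·0.9462^6 and lends 23.7·0.9462^7 ≈ 16.0927 billion.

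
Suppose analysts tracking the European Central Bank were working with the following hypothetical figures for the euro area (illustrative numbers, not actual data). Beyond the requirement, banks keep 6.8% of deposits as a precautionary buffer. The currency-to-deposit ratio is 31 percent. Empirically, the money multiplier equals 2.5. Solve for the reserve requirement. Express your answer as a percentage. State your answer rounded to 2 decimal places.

14.60%

Using m = 2.5. Since m = (1 + c)/(c + rr + e), the denominator satisfies c + rr + e = (1 + c)/m = (1 + 0.31) / 2.5 = 0.524000.
With c = 0.31 and e = 0.068, the reserve requirement is 0.524000 − 0.31 − 0.068 = 0.146.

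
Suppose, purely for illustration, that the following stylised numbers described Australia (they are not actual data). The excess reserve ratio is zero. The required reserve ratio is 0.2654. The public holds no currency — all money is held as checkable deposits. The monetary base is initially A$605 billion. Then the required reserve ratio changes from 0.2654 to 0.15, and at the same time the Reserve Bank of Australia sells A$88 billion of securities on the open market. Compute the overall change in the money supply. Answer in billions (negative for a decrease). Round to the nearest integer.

A$1167 billion

Before: m₁ = 1 / (0.2654) ≈ 3.7679, MB₁ = 605, so M₁ = 3.7679 × 605 = 2279.5795 billion.
After: m₂ = 1 / (0.15) ≈ 6.6667, MB₂ = 605 − 88 = 517, so M₂ = 6.6667 × 517 = 3446.6839 billion.
ΔM = M₂ − M₁ = 3446.6839 − 2279.5795 = 1167.1044 billion.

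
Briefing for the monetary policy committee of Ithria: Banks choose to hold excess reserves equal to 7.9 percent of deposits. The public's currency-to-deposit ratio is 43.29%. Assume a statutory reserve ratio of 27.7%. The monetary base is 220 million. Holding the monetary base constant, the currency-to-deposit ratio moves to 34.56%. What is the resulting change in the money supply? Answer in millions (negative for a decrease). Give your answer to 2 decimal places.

22.35 million

Initially m₁ = (1 + 0.4329) / (0.277 + 0.079 + 0.4329) ≈ 1.816327, so M₁ = 1.816327 × 220 ≈ 399.5919 million.
After the change m₂ = (1 + 0.3456) / (0.277 + 0.079 + 0.3456) ≈ 1.917902, so M₂ = 1.917902 × 220 ≈ 421.9384 million.
ΔM = M₂ − M₁ = 421.9384 − 399.5919 = 22.3465 million.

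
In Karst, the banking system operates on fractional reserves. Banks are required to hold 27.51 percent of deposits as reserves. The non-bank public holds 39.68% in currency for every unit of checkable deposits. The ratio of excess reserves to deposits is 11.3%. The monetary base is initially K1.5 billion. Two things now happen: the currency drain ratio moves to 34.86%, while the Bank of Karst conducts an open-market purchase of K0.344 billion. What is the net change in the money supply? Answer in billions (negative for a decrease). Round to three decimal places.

K0.706 billion

Before: m₁ = (1 + 0.3968) / (0.2751 + 0.113 + 0.3968) ≈ 1.77959, MB₁ = 1.5, so M₁ = 1.77959 × 1.5 ≈ 2.6694 billion.
After: m₂ = (1 + 0.3486) / (0.2751 + 0.113 + 0.3486) ≈ 1.83060, MB₂ = 1.5 + 0.344 = 1.844, so M₂ = 1.83060 × 1.844 ≈ 3.3756 billion.
ΔM = M₂ − M₁ = 3.3756 − 2.6694 = 0.7062 billion.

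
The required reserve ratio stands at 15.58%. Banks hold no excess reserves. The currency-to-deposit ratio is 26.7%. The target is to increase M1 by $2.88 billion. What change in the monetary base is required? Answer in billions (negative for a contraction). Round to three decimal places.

$0.961 billion

The money multiplier is m = (1 + c) / (rr + c) = (1 + 0.267) / (0.1558 + 0.267) ≈ 2.99669.
ΔMB = ΔM / m = (+2.88) / 2.99669 ≈ 0.9611 billion.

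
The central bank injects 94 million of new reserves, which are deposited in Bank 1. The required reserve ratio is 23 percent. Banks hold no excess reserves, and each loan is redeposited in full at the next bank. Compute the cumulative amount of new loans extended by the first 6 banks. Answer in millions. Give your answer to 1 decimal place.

249.1 million

Bank i lends (1 − rr)^i of the original deposit: Bank 1 lends 94·0.7700 = 72.3800, Bank 2 lends 94·0.7700² = 55.7326, and so on.
Summing a geometric series: total = 94·[0.7700·(1 − 0.7700^6) / (1 − 0.7700)] ≈ 249.1060 million.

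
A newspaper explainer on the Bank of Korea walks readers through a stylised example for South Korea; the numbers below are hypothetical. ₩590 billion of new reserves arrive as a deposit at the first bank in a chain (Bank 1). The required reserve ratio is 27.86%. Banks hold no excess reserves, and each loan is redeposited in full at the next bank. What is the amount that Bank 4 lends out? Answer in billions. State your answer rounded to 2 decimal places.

Each bank lends a fraction (1 − rr) = 0.7214 of the deposit it receives, so Bank 4 receives 590·0.7214^3 and lends 590·0.7214^4 ≈ 159.7926 billion.

₩159.79 billion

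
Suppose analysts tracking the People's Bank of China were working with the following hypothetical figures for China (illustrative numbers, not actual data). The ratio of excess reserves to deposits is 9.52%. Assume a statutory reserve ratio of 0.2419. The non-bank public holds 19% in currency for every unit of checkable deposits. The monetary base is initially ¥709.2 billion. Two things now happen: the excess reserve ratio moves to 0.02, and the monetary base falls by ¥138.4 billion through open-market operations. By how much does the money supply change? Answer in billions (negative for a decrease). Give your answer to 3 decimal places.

-98.013 billion

Before: m₁ = (1 + 0.19) / (0.2419 + 0.0952 + 0.19) ≈ 2.2576361, MB₁ = 709.2, so M₁ = 2.2576361 × 709.2 ≈ 1601.1155 billion.
After: m₂ = (1 + 0.19) / (0.2419 + 0.02 + 0.19) ≈ 2.6333260, MB₂ = 709.2 − 138.4 = 570.8, so M₂ = 2.6333260 × 570.8 ≈ 1503.1025 billion.
ΔM = M₂ − M₁ = 1503.1025 − 1601.1155 = -98.013 billion.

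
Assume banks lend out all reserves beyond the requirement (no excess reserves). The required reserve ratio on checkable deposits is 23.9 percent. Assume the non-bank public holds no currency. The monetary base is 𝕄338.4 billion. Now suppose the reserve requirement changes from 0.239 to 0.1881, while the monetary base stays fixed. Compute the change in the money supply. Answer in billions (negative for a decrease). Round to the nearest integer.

𝕄383 billion

Initially m₁ = 1 / (0.239) ≈ 4.1841, so M₁ = 4.1841 × 338.4 ≈ 1415.8994 billion.
After the change m₂ = 1 / (0.1881) ≈ 5.3163, so M₂ = 5.3163 × 338.4 ≈ 1799.0359 billion.
ΔM = M₂ − M₁ = 1799.0359 − 1415.8994 = 383.1365 billion.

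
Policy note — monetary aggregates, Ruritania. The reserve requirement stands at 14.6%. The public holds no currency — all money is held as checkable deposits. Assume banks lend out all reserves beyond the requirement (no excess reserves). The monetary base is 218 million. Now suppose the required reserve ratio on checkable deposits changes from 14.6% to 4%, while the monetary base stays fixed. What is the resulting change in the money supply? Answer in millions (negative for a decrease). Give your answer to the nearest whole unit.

Initially m₁ = 1 / (0.146) ≈ 6.8493, so M₁ = 6.8493 × 218 = 1493.1474 million.
After the change m₂ = 1 / (0.04) = 25, so M₂ = 25 × 218 = 5450 million.
ΔM = M₂ − M₁ = 5450 − 1493.1474 = 3956.8526 million.

3957 million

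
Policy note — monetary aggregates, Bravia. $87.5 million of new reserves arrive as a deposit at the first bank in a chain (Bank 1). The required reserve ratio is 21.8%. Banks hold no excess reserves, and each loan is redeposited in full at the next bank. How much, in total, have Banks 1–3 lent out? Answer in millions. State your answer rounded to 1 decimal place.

Bank i lends (1 − rr)^i of the original deposit: Bank 1 lends 87.5·0.7820 = 68.4250, Bank 2 lends 87.5·0.7820² ≈ 53.5084, and so on.
Summing a geometric series: total = 87.5·[0.7820·(1 − 0.7820^3) / (1 − 0.7820)] ≈ 163.7769 million.

$163.8 million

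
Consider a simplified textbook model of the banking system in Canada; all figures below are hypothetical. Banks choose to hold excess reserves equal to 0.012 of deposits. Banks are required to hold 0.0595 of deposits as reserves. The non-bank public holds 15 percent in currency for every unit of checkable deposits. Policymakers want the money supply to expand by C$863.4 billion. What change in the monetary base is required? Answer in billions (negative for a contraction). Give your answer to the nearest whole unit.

The money multiplier is m = (1 + c) / (rr + e + c) = (1 + 0.15) / (0.0595 + 0.012 + 0.15) ≈ 5.1919.
ΔMB = ΔM / m = (+863.4) / 5.1919 ≈ 166.2975 billion.

C$166 billion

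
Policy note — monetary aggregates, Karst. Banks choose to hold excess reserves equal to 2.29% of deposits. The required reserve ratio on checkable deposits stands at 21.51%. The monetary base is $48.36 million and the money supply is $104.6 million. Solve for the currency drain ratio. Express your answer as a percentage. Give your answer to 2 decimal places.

Using m = M/MB = 104.6/48.36 ≈ 2.162945. From m = (1 + c)/(c + rr + e), rearranging gives 1 + c = m·(c + rr + e), so c·(1 − m) = m·(rr + e) − 1.
Hence c = [m·(rr + e) − 1]/(1 − m) = [2.162945 × (0.2151 + 0.0229) − 1] / (1 − 2.162945) ≈ 0.417233.

41.72%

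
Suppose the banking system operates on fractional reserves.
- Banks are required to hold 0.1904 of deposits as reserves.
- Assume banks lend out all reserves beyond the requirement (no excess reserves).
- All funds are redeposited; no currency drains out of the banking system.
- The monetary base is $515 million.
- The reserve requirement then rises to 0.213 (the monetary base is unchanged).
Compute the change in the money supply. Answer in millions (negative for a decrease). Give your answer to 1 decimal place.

Initially m₁ = 1 / (0.1904) ≈ 5.25210, so M₁ = 5.25210 × 515 = 2704.8315 million.
After the change m₂ = 1 / (0.213) ≈ 4.69484, so M₂ = 4.69484 × 515 = 2417.8426 million.
ΔM = M₂ − M₁ = 2417.8426 − 2704.8315 = -286.9889 million.

-287.0 million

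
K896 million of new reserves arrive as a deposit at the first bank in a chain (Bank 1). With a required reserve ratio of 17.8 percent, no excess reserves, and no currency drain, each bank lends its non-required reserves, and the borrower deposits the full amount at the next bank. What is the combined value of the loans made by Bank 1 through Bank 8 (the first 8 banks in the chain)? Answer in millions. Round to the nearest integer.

Bank i lends (1 − rr)^i of the original deposit: Bank 1 lends 896·0.8220 = 736.5120, Bank 2 lends 896·0.8220² ≈ 605.4129, and so on.
Summing a geometric series: total = 896·[0.8220·(1 − 0.8220^8) / (1 − 0.8220)] ≈ 3275.2570 million.

K3275 million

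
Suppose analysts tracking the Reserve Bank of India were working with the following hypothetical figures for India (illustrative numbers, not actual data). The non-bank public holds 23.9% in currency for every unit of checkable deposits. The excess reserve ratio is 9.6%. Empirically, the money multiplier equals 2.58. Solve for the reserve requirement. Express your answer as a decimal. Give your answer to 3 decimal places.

0.145

Using m = 2.58. Since m = (1 + c)/(c + rr + e), the denominator satisfies c + rr + e = (1 + c)/m = (1 + 0.239) / 2.58 ≈ 0.480233.
With c = 0.239 and e = 0.096, the reserve requirement is 0.480233 − 0.239 − 0.096 = 0.145233.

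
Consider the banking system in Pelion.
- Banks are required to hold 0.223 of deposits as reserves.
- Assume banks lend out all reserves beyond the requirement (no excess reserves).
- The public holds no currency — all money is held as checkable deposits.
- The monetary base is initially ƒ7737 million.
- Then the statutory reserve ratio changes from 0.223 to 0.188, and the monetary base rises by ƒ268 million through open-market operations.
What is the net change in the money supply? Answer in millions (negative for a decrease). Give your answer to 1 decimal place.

ƒ7884.7 million

Before: m₁ = 1 / (0.223) ≈ 4.484305, MB₁ = 7737, so M₁ = 4.484305 × 7737 ≈ 34695.0678 million.
After: m₂ = 1 / (0.188) ≈ 5.319149, MB₂ = 7737 + 268 = 8005, so M₂ = 5.319149 × 8005 ≈ 42579.7877 million.
ΔM = M₂ − M₁ = 42579.7877 − 34695.0678 = 7884.7199 million.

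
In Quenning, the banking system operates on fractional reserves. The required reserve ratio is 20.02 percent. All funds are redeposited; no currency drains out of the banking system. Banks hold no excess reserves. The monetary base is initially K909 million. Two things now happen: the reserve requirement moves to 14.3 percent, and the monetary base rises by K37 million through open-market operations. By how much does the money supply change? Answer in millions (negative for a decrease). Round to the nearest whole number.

Before: m₁ = 1 / (0.2002) ≈ 4.9950, MB₁ = 909, so M₁ = 4.9950 × 909 = 4540.455 million.
After: m₂ = 1 / (0.143) ≈ 6.9930, MB₂ = 909 + 37 = 946, so M₂ = 6.9930 × 946 = 6615.378 million.
ΔM = M₂ − M₁ = 6615.378 − 4540.455 = 2074.923 million.

K2075 million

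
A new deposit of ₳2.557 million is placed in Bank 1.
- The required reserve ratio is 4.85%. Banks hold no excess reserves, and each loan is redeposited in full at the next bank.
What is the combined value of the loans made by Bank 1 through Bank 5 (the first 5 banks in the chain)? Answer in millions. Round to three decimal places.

₳11.041 million

Bank i lends (1 − rr)^i of the original deposit: Bank 1 lends 2.557·0.9515 ≈ 2.4330, Bank 2 lends 2.557·0.9515² ≈ 2.3150, and so on.
Summing a geometric series: total = 2.557·[0.9515·(1 − 0.9515^5) / (1 − 0.9515)] ≈ 11.0408 million.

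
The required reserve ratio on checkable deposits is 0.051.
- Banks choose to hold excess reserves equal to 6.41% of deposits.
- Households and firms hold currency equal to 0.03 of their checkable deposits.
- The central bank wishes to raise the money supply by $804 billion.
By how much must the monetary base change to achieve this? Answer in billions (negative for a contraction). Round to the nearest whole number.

The money multiplier is m = (1 + c) / (rr + e + c) = (1 + 0.03) / (0.051 + 0.0641 + 0.03) ≈ 7.0986.
ΔMB = ΔM / m = (+804) / 7.0986 ≈ 113.2618 billion.

$113 billion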